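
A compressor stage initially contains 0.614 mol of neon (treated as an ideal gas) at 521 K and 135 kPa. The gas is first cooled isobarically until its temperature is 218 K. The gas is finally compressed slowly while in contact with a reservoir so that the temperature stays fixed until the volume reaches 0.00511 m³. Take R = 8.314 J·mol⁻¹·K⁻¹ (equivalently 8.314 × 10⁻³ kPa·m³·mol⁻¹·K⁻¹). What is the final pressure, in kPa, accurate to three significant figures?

P₃ ≈ 218 kPa

From PV = nRT: V₁ = nRT₁/P₁ = 0.01970 m³.
Isobaric, so V/T is constant: P₂ = P₁; V₂ = V₁·(T₂/T₁) = 0.008243 m³.
Isothermal, so P V is constant: T₃ = T₂; P₃ = P₂·(V₂/V₃) = 217.8 kPa.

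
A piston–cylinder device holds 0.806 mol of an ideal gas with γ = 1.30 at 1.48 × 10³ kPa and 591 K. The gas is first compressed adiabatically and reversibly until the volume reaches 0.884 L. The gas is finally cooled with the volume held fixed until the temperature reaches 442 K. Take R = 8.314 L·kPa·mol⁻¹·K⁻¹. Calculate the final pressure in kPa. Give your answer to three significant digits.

From PV = nRT: V₁ = nRT₁/P₁ = 2.676 L.
Reversible adiabatic, γ = 1.30: T₂ = T₁·(V₁/V₂)^(γ−1) = 823.9 K; P₂ = P₁·(V₁/V₂)^γ = 6246 kPa.
Isochoric, so P/T is constant: V₃ = V₂; P₃ = P₂·(T₃/T₂) = 3351 kPa.

P₃ ≈ 3.35e+03 kPa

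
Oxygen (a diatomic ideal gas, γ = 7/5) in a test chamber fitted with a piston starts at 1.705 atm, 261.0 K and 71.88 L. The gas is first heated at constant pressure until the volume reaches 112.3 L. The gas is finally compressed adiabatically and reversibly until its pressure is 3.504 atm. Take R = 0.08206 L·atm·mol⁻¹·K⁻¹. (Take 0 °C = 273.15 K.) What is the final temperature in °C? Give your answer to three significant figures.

T₃ ≈ 228 °C

P constant ⇒ V ∝ T: P₂ = P₁; T₂ = T₁·(V₂/V₁) = 407.8 K.
Adiabatic (γ = 7/5), T V^(γ−1) and P V^γ constant: T₃ = T₂·(P₃/P₂)^((γ−1)/γ) = 501.0 K; V₃ = V₂·(P₂/P₃)^(1/γ) = 67.13 L.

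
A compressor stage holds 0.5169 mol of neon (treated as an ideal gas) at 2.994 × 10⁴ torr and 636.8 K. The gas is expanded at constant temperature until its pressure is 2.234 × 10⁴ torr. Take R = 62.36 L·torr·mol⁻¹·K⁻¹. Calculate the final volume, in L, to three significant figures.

From PV = nRT: V₁ = nRT₁/P₁ = 0.6856 L.
T constant ⇒ Boyle's law P V = const: T₂ = T₁; V₂ = V₁·(P₁/P₂) = 0.9188 L.

V₂ ≈ 0.919 L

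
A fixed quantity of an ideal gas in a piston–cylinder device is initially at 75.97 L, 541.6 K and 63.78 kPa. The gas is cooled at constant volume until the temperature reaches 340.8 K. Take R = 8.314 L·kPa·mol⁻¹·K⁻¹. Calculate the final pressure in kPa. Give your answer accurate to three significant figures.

Isochoric, so P/T is constant: V₂ = V₁; P₂ = P₁·(T₂/T₁) = 40.13 kPa.

P₂ ≈ 40.1 kPa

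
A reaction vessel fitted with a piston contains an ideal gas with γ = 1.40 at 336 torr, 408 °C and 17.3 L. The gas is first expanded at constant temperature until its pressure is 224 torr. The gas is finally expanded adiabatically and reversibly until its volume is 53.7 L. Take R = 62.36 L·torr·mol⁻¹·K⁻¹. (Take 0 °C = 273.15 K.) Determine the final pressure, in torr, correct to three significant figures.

P₃ ≈ 80.9 torr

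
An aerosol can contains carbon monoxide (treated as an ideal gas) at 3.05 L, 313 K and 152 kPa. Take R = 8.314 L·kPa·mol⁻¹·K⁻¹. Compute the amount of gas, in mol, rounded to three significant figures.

PV = nRT ⇒ n = PV/(RT) = (152 × 3.05) / (8.314 × 313)

n ≈ 0.178 mol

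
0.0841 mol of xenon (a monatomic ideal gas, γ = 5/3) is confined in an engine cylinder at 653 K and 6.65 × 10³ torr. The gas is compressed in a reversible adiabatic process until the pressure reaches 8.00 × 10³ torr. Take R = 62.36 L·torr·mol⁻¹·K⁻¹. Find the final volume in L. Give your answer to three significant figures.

V₂ ≈ 0.461 L

From PV = nRT: V₁ = nRT₁/P₁ = 0.5150 L.
Reversible adiabatic, γ = 5/3: T₂ = T₁·(P₂/P₁)^((γ−1)/γ) = 703.1 K; V₂ = V₁·(P₁/P₂)^(1/γ) = 0.4609 L.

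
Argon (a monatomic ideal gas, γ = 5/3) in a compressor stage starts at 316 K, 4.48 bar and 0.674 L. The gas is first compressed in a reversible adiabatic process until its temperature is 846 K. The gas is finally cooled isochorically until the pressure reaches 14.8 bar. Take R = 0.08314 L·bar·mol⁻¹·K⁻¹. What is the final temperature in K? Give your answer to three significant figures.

T₃ ≈ 238 K

Reversible adiabatic, γ = 5/3: P₂ = P₁·(T₂/T₁)^(γ/(γ−1)) = 52.54 bar; V₂ = V₁·(T₁/T₂)^(1/(γ−1)) = 0.1539 L.
V constant ⇒ P ∝ T: V₃ = V₂; T₃ = T₂·(P₃/P₂) = 238.3 K.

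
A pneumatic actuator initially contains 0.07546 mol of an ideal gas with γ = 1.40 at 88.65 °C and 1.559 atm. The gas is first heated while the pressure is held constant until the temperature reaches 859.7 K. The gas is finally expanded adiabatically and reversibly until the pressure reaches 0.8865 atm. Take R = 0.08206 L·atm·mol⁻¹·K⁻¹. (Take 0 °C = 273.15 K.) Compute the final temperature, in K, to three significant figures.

Convert: T₁ = 361.8 K.
From PV = nRT: V₁ = nRT₁/P₁ = 1.437 L.
Isobaric, so V/T is constant: P₂ = P₁; V₂ = V₁·(T₂/T₁) = 3.415 L.
Reversible adiabatic, γ = 1.40: T₃ = T₂·(P₃/P₂)^((γ−1)/γ) = 731.6 K; V₃ = V₂·(P₂/P₃)^(1/γ) = 5.111 L.

T₃ ≈ 732 K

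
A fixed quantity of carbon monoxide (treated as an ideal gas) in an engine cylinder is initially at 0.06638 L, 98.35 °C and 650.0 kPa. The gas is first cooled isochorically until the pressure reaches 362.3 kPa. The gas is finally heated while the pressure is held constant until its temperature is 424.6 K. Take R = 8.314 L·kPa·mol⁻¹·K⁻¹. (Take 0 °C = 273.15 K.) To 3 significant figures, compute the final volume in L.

V₃ ≈ 0.136 L

Convert: T₁ = 371.5 K.
V constant ⇒ P ∝ T: V₂ = V₁; T₂ = T₁·(P₂/P₁) = 207.1 K.
P constant ⇒ V ∝ T: P₃ = P₂; V₃ = V₂·(T₃/T₂) = 0.1361 L.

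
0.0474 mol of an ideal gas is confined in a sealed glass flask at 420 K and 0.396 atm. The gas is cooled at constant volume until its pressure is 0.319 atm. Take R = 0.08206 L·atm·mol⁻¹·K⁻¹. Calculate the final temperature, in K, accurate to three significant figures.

From PV = nRT: V₁ = nRT₁/P₁ = 4.125 L.
Isochoric, so P/T is constant: V₂ = V₁; T₂ = T₁·(P₂/P₁) = 338.3 K.

T₂ ≈ 338 K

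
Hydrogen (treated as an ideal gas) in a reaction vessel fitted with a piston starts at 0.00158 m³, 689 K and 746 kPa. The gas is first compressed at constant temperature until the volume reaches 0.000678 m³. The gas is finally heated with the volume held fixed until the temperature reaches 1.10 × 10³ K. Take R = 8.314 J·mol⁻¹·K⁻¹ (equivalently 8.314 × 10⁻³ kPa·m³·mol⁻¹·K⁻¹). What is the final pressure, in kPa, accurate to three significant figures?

P₃ ≈ 2.78e+03 kPa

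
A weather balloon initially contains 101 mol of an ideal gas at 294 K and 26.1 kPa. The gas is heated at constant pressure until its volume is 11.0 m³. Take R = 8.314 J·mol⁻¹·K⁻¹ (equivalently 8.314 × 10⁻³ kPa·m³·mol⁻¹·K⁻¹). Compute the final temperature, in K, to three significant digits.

T₂ ≈ 342 K

From PV = nRT: V₁ = nRT₁/P₁ = 9.459 m³.
Isobaric, so V/T is constant: P₂ = P₁; T₂ = T₁·(V₂/V₁) = 341.9 K.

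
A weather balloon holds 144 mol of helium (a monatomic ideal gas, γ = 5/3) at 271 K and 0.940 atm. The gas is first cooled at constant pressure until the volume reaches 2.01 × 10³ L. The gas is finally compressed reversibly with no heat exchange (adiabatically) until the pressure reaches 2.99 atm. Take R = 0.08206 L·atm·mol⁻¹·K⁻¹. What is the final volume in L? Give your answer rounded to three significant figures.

V₃ ≈ 1.00e+03 L

From PV = nRT: V₁ = nRT₁/P₁ = 3407 L.
Isobaric, so V/T is constant: P₂ = P₁; T₂ = T₁·(V₂/V₁) = 159.9 K.
Adiabatic (γ = 5/3), T V^(γ−1) and P V^γ constant: T₃ = T₂·(P₃/P₂)^((γ−1)/γ) = 254.0 K; V₃ = V₂·(P₂/P₃)^(1/γ) = 1004 L.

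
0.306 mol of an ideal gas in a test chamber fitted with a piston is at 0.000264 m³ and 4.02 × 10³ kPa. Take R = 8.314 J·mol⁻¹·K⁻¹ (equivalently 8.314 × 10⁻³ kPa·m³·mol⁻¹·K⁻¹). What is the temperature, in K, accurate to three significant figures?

T ≈ 417 K

PV = nRT ⇒ T = PV/(nR) = (4.02e+03 × 0.000264) / (0.306 × 8.314 × 10⁻³)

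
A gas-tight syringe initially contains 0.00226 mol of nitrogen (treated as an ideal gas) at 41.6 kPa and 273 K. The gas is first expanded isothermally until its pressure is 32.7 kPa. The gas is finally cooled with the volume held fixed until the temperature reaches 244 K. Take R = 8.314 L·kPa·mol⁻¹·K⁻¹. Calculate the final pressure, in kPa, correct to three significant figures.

P₃ ≈ 29.2 kPa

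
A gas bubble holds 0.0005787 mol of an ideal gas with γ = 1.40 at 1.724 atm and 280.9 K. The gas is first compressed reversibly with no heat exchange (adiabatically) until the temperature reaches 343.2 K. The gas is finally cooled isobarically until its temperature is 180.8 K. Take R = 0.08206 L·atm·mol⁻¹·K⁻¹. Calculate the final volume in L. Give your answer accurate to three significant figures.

V₃ ≈ 0.00247 L

From PV = nRT: V₁ = nRT₁/P₁ = 0.007737 L.
Reversible adiabatic, γ = 1.40: P₂ = P₁·(T₂/T₁)^(γ/(γ−1)) = 3.476 atm; V₂ = V₁·(T₁/T₂)^(1/(γ−1)) = 0.004689 L.
Isobaric, so V/T is constant: P₃ = P₂; V₃ = V₂·(T₃/T₂) = 0.002470 L.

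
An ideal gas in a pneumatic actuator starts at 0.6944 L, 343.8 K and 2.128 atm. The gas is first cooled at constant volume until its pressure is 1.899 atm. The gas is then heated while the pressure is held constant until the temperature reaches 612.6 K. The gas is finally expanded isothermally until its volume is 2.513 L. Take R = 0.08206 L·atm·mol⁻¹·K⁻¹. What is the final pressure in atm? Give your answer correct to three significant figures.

P₄ ≈ 1.05 atm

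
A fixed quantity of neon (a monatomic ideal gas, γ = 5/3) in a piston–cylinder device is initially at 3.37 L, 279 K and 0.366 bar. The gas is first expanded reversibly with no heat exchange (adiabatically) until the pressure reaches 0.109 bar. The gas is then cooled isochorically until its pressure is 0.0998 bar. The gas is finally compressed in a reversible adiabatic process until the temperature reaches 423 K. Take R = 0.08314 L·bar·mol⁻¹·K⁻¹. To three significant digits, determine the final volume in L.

Adiabatic (γ = 5/3), T V^(γ−1) and P V^γ constant: T₂ = T₁·(P₂/P₁)^((γ−1)/γ) = 171.9 K; V₂ = V₁·(P₁/P₂)^(1/γ) = 6.970 L.
Isochoric, so P/T is constant: V₃ = V₂; T₃ = T₂·(P₃/P₂) = 157.4 K.
Adiabatic (γ = 5/3), T V^(γ−1) and P V^γ constant: P₄ = P₃·(T₄/T₃)^(γ/(γ−1)) = 1.182 bar; V₄ = V₃·(T₃/T₄)^(1/(γ−1)) = 1.582 L.

V₄ ≈ 1.58 L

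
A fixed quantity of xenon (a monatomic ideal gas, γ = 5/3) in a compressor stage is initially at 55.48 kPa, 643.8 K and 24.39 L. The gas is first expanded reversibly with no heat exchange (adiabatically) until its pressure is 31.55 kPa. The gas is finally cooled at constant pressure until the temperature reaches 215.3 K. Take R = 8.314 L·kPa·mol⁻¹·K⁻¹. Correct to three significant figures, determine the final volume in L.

V₃ ≈ 14.3 L

Adiabatic (γ = 5/3), T V^(γ−1) and P V^γ constant: T₂ = T₁·(P₂/P₁)^((γ−1)/γ) = 513.7 K; V₂ = V₁·(P₁/P₂)^(1/γ) = 34.22 L.
P constant ⇒ V ∝ T: P₃ = P₂; V₃ = V₂·(T₃/T₂) = 14.34 L.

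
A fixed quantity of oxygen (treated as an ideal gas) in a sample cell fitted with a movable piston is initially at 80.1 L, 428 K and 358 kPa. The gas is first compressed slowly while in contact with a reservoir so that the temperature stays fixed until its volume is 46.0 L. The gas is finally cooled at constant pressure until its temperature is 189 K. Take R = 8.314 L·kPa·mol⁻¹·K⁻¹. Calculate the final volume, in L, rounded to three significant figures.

V₃ ≈ 20.3 L

Isothermal, so P V is constant: T₂ = T₁; P₂ = P₁·(V₁/V₂) = 623.4 kPa.
P constant ⇒ V ∝ T: P₃ = P₂; V₃ = V₂·(T₃/T₂) = 20.31 L.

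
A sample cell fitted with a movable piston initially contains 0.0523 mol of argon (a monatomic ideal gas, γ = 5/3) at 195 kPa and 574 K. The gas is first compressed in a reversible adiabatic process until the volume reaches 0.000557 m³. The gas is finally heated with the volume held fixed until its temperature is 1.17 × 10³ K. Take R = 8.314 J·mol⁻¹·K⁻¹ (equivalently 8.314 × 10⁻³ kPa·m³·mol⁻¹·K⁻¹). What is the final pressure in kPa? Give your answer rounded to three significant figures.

From PV = nRT: V₁ = nRT₁/P₁ = 0.001280 m³.
Reversible adiabatic, γ = 5/3: T₂ = T₁·(V₁/V₂)^(γ−1) = 999.5 K; P₂ = P₁·(V₁/V₂)^γ = 780.3 kPa.
V constant ⇒ P ∝ T: V₃ = V₂; P₃ = P₂·(T₃/T₂) = 913.4 kPa.

P₃ ≈ 913 kPa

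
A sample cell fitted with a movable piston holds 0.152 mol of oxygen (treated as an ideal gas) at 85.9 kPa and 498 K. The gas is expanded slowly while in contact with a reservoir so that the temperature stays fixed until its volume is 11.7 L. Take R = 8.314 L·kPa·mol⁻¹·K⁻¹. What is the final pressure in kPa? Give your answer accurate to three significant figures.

From PV = nRT: V₁ = nRT₁/P₁ = 7.326 L.
Isothermal, so P V is constant: T₂ = T₁; P₂ = P₁·(V₁/V₂) = 53.79 kPa.

P₂ ≈ 53.8 kPa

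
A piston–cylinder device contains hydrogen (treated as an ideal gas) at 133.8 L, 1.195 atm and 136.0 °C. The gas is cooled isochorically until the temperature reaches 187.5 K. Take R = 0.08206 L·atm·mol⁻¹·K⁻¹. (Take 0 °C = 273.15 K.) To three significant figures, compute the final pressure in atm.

P₂ ≈ 0.548 atm

Convert: T₁ = 409.1 K.
Isochoric, so P/T is constant: V₂ = V₁; P₂ = P₁·(T₂/T₁) = 0.5476 atm.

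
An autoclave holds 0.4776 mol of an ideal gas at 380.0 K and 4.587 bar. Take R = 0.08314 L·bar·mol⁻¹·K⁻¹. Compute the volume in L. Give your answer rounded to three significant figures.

V ≈ 3.29 L

PV = nRT ⇒ V = nRT/P = (0.4776 × 0.08314 × 380.0) / 4.587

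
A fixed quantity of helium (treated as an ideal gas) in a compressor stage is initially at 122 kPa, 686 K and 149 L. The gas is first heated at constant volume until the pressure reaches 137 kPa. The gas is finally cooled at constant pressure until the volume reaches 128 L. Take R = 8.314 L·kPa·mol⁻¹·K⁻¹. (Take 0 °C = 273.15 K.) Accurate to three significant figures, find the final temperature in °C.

T₃ ≈ 389 °C

Isochoric, so P/T is constant: V₂ = V₁; T₂ = T₁·(P₂/P₁) = 770.3 K.
Isobaric, so V/T is constant: P₃ = P₂; T₃ = T₂·(V₃/V₂) = 661.8 K.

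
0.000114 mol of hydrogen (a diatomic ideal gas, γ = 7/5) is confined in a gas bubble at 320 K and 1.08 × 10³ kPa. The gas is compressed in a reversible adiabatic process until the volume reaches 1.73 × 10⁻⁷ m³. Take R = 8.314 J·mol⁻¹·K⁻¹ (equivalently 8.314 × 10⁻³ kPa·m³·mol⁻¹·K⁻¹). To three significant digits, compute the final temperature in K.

T₂ ≈ 388 K

From PV = nRT: V₁ = nRT₁/P₁ = 2.808e-07 m³.
Adiabatic (γ = 7/5), T V^(γ−1) and P V^γ constant: T₂ = T₁·(V₁/V₂)^(γ−1) = 388.4 K; P₂ = P₁·(V₁/V₂)^γ = 2128 kPa.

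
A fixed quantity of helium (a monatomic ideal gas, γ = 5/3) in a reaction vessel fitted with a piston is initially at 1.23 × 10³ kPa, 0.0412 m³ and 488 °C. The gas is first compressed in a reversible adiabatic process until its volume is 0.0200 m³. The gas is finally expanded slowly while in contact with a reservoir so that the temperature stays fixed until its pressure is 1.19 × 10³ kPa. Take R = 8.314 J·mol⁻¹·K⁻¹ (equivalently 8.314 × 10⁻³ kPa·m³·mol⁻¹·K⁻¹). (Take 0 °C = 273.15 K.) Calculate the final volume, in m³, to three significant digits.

V₃ ≈ 0.0689 m³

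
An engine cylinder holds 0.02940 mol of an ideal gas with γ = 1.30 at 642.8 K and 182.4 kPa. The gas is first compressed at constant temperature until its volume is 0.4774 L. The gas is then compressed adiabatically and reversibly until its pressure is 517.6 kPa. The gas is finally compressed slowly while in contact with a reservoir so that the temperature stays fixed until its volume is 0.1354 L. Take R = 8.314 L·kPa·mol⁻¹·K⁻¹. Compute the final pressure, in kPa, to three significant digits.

P₄ ≈ 1.29e+03 kPa

From PV = nRT: V₁ = nRT₁/P₁ = 0.8614 L.
T constant ⇒ Boyle's law P V = const: T₂ = T₁; P₂ = P₁·(V₁/V₂) = 329.1 kPa.
Reversible adiabatic, γ = 1.30: T₃ = T₂·(P₃/P₂)^((γ−1)/γ) = 713.6 K; V₃ = V₂·(P₂/P₃)^(1/γ) = 0.3370 L.
Isothermal, so P V is constant: T₄ = T₃; P₄ = P₃·(V₃/V₄) = 1288 kPa.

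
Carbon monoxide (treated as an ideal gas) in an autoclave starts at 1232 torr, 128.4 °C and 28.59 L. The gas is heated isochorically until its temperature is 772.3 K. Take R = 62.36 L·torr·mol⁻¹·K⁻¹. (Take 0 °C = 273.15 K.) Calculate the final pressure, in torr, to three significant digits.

P₂ ≈ 2.37e+03 torr

Convert: T₁ = 401.5 K.
V constant ⇒ P ∝ T: V₂ = V₁; P₂ = P₁·(T₂/T₁) = 2370 torr.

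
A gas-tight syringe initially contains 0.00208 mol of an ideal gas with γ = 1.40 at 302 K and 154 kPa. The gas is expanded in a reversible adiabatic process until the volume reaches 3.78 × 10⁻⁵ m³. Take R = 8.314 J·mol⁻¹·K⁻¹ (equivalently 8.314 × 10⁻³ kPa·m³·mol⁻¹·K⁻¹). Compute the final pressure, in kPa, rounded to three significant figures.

From PV = nRT: V₁ = nRT₁/P₁ = 3.391e-05 m³.
Reversible adiabatic, γ = 1.40: T₂ = T₁·(V₁/V₂)^(γ−1) = 289.2 K; P₂ = P₁·(V₁/V₂)^γ = 132.3 kPa.

P₂ ≈ 132 kPa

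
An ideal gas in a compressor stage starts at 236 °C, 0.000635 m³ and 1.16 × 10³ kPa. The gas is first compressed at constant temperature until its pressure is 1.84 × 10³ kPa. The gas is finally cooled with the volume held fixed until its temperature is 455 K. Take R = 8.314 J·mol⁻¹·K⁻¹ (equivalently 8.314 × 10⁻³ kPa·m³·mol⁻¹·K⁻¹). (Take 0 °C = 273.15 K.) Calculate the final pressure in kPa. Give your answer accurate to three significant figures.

P₃ ≈ 1.64e+03 kPa

Convert: T₁ = 509.1 K.
T constant ⇒ Boyle's law P V = const: T₂ = T₁; V₂ = V₁·(P₁/P₂) = 0.0004003 m³.
V constant ⇒ P ∝ T: V₃ = V₂; P₃ = P₂·(T₃/T₂) = 1644 kPa.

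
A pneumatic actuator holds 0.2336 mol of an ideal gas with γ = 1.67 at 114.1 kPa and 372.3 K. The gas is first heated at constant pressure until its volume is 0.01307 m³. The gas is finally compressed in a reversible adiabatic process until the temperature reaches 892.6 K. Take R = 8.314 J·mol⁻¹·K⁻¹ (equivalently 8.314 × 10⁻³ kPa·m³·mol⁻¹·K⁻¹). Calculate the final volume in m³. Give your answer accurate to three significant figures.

V₃ ≈ 0.0104 m³

From PV = nRT: V₁ = nRT₁/P₁ = 0.006337 m³.
P constant ⇒ V ∝ T: P₂ = P₁; T₂ = T₁·(V₂/V₁) = 767.9 K.
Reversible adiabatic, γ = 1.67: P₃ = P₂·(T₃/T₂)^(γ/(γ−1)) = 166.1 kPa; V₃ = V₂·(T₂/T₃)^(1/(γ−1)) = 0.01044 m³.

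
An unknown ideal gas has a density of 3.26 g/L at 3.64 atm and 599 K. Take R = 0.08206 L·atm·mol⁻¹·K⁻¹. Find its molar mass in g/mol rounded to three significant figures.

ρ = PM/(RT) ⇒ M = ρRT/P = (3.26 × 0.08206 × 599.0) / 3.64

M ≈ 44.0 g/mol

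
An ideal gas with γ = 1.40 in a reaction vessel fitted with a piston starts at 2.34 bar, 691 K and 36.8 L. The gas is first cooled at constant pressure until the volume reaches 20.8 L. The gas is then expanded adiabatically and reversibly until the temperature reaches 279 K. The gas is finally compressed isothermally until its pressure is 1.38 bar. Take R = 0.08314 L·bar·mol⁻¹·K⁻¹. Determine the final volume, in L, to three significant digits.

P constant ⇒ V ∝ T: P₂ = P₁; T₂ = T₁·(V₂/V₁) = 390.6 K.
Reversible adiabatic, γ = 1.40: P₃ = P₂·(T₃/T₂)^(γ/(γ−1)) = 0.7209 bar; V₃ = V₂·(T₂/T₃)^(1/(γ−1)) = 48.23 L.
T constant ⇒ Boyle's law P V = const: T₄ = T₃; V₄ = V₃·(P₃/P₄) = 25.19 L.

V₄ ≈ 25.2 L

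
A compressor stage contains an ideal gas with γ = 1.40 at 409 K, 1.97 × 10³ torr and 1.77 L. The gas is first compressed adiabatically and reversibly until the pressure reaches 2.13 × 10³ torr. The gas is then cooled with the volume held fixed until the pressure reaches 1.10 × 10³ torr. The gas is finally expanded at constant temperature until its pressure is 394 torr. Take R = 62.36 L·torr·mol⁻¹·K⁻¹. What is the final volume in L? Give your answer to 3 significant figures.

V₄ ≈ 4.67 L

Adiabatic (γ = 1.40), T V^(γ−1) and P V^γ constant: T₂ = T₁·(P₂/P₁)^((γ−1)/γ) = 418.2 K; V₂ = V₁·(P₁/P₂)^(1/γ) = 1.674 L.
Isochoric, so P/T is constant: V₃ = V₂; T₃ = T₂·(P₃/P₂) = 216.0 K.
T constant ⇒ Boyle's law P V = const: T₄ = T₃; V₄ = V₃·(P₃/P₄) = 4.674 L.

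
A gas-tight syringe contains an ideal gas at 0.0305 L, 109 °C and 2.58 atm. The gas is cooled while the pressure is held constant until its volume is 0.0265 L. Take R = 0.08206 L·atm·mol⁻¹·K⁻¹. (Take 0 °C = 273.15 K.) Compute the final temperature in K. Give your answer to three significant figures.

T₂ ≈ 332 K

Convert: T₁ = 382.1 K.
P constant ⇒ V ∝ T: P₂ = P₁; T₂ = T₁·(V₂/V₁) = 332.0 K.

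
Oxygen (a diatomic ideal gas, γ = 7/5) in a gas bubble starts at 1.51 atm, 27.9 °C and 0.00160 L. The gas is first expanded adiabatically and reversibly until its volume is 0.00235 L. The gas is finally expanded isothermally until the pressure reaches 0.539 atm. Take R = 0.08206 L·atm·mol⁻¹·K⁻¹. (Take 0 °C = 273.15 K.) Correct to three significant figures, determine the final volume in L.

Convert: T₁ = 301.0 K.
Adiabatic (γ = 7/5), T V^(γ−1) and P V^γ constant: T₂ = T₁·(V₁/V₂)^(γ−1) = 258.1 K; P₂ = P₁·(V₁/V₂)^γ = 0.8816 atm.
Isothermal, so P V is constant: T₃ = T₂; V₃ = V₂·(P₂/P₃) = 0.003844 L.

V₃ ≈ 0.00384 L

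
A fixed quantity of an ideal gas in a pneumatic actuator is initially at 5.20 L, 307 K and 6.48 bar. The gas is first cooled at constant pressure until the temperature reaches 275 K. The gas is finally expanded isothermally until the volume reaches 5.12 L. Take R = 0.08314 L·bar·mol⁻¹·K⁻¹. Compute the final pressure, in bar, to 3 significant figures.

P₃ ≈ 5.90 bar

P constant ⇒ V ∝ T: P₂ = P₁; V₂ = V₁·(T₂/T₁) = 4.658 L.
T constant ⇒ Boyle's law P V = const: T₃ = T₂; P₃ = P₂·(V₂/V₃) = 5.895 bar.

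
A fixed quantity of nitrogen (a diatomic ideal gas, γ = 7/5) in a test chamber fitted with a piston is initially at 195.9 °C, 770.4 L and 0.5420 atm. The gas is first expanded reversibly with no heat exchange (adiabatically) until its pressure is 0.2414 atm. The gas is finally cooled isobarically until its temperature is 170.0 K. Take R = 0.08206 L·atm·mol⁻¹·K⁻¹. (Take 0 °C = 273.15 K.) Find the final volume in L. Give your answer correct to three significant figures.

V₃ ≈ 627 L

Convert: T₁ = 469.0 K.
Reversible adiabatic, γ = 7/5: T₂ = T₁·(P₂/P₁)^((γ−1)/γ) = 372.3 K; V₂ = V₁·(P₁/P₂)^(1/γ) = 1373 L.
P constant ⇒ V ∝ T: P₃ = P₂; V₃ = V₂·(T₃/T₂) = 626.9 L.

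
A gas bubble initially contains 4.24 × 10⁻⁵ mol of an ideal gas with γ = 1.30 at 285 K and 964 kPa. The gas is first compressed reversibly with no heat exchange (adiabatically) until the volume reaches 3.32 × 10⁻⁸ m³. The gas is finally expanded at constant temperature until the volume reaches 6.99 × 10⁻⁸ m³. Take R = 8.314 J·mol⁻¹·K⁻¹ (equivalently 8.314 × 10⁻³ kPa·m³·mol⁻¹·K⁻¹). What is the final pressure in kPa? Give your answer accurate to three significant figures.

From PV = nRT: V₁ = nRT₁/P₁ = 1.042e-07 m³.
Reversible adiabatic, γ = 1.30: T₂ = T₁·(V₁/V₂)^(γ−1) = 401.7 K; P₂ = P₁·(V₁/V₂)^γ = 4265 kPa.
Isothermal, so P V is constant: T₃ = T₂; P₃ = P₂·(V₂/V₃) = 2026 kPa.

P₃ ≈ 2.03e+03 kPa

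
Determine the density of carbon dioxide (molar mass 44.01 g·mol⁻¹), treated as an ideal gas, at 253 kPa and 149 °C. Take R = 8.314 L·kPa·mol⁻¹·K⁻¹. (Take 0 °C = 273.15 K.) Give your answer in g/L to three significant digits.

ρ = PM/(RT) = (253 × 44.01) / (8.314 × 422.1)

ρ ≈ 3.17 g/L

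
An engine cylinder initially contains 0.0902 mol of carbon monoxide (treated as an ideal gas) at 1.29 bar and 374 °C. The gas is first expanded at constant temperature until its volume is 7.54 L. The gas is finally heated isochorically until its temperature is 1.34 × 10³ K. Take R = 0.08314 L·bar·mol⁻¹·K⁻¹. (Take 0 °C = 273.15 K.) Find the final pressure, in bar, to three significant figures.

P₃ ≈ 1.33 bar

Convert: T₁ = 647.1 K.
From PV = nRT: V₁ = nRT₁/P₁ = 3.762 L.
T constant ⇒ Boyle's law P V = const: T₂ = T₁; P₂ = P₁·(V₁/V₂) = 0.6437 bar.
Isochoric, so P/T is constant: V₃ = V₂; P₃ = P₂·(T₃/T₂) = 1.333 bar.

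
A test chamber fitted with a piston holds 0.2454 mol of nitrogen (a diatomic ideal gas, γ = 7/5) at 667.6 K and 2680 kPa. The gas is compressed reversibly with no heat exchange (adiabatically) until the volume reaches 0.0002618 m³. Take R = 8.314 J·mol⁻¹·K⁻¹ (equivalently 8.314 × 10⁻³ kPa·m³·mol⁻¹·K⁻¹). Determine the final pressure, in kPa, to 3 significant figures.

From PV = nRT: V₁ = nRT₁/P₁ = 0.0005082 m³.
Adiabatic (γ = 7/5), T V^(γ−1) and P V^γ constant: T₂ = T₁·(V₁/V₂)^(γ−1) = 870.5 K; P₂ = P₁·(V₁/V₂)^γ = 6784 kPa.

P₂ ≈ 6.78e+03 kPa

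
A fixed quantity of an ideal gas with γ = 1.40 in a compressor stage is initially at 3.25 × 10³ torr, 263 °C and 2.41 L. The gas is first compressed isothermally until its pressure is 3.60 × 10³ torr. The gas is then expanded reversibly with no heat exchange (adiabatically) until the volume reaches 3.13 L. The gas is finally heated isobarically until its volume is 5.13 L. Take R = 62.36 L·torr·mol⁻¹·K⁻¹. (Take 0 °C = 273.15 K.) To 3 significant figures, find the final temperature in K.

Convert: T₁ = 536.1 K.
Isothermal, so P V is constant: T₂ = T₁; V₂ = V₁·(P₁/P₂) = 2.176 L.
Reversible adiabatic, γ = 1.40: T₃ = T₂·(V₂/V₃)^(γ−1) = 463.6 K; P₃ = P₂·(V₂/V₃)^γ = 2164 torr.
Isobaric, so V/T is constant: P₄ = P₃; T₄ = T₃·(V₄/V₃) = 759.8 K.

T₄ ≈ 760 K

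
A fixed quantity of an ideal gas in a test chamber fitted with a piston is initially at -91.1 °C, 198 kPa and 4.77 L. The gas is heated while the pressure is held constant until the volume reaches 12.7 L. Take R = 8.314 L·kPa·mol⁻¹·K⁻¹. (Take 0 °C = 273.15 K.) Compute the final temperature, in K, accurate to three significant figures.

Convert: T₁ = 182.0 K.
Isobaric, so V/T is constant: P₂ = P₁; T₂ = T₁·(V₂/V₁) = 484.7 K.

T₂ ≈ 485 K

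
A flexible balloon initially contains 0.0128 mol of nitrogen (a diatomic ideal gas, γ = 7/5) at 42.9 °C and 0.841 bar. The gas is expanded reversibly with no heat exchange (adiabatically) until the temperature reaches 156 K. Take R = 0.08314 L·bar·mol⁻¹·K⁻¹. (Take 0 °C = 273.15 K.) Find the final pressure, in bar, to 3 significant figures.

P₂ ≈ 0.0711 bar

Convert: T₁ = 316.0 K.
From PV = nRT: V₁ = nRT₁/P₁ = 0.3999 L.
Adiabatic (γ = 7/5), T V^(γ−1) and P V^γ constant: P₂ = P₁·(T₂/T₁)^(γ/(γ−1)) = 0.07105 bar; V₂ = V₁·(T₁/T₂)^(1/(γ−1)) = 2.336 L.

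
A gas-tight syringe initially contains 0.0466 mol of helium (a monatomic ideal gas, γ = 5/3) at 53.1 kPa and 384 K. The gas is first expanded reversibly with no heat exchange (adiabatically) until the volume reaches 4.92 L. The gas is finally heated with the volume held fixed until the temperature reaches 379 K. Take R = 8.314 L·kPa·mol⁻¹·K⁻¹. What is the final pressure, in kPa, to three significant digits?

From PV = nRT: V₁ = nRT₁/P₁ = 2.802 L.
Adiabatic (γ = 5/3), T V^(γ−1) and P V^γ constant: T₂ = T₁·(V₁/V₂)^(γ−1) = 263.8 K; P₂ = P₁·(V₁/V₂)^γ = 20.77 kPa.
V constant ⇒ P ∝ T: V₃ = V₂; P₃ = P₂·(T₃/T₂) = 29.84 kPa.

P₃ ≈ 29.8 kPa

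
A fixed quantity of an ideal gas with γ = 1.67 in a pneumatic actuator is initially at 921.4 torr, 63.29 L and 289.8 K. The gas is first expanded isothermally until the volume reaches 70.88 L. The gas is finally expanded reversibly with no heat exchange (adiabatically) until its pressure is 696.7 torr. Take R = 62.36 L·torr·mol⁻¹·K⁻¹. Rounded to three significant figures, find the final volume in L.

V₃ ≈ 78.3 L

Isothermal, so P V is constant: T₂ = T₁; P₂ = P₁·(V₁/V₂) = 822.7 torr.
Reversible adiabatic, γ = 1.67: T₃ = T₂·(P₃/P₂)^((γ−1)/γ) = 271.1 K; V₃ = V₂·(P₂/P₃)^(1/γ) = 78.30 L.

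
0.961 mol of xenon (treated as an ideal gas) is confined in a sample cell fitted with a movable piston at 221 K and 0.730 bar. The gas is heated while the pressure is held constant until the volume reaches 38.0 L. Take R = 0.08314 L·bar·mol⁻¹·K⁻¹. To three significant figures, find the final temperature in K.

From PV = nRT: V₁ = nRT₁/P₁ = 24.19 L.
P constant ⇒ V ∝ T: P₂ = P₁; T₂ = T₁·(V₂/V₁) = 347.2 K.

T₂ ≈ 347 K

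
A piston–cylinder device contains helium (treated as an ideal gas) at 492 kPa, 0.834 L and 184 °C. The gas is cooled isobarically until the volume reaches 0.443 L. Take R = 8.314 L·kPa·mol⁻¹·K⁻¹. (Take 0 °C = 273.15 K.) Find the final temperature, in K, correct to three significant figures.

T₂ ≈ 243 K

Convert: T₁ = 457.1 K.
P constant ⇒ V ∝ T: P₂ = P₁; T₂ = T₁·(V₂/V₁) = 242.8 K.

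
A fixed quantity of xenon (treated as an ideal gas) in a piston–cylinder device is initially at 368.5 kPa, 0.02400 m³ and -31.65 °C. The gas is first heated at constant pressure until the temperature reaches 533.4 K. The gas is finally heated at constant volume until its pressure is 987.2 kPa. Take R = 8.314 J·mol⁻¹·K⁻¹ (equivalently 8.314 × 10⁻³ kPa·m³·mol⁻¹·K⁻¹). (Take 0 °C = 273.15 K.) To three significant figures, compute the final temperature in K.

T₃ ≈ 1.43e+03 K

Convert: T₁ = 241.5 K.
P constant ⇒ V ∝ T: P₂ = P₁; V₂ = V₁·(T₂/T₁) = 0.05301 m³.
Isochoric, so P/T is constant: V₃ = V₂; T₃ = T₂·(P₃/P₂) = 1429 K.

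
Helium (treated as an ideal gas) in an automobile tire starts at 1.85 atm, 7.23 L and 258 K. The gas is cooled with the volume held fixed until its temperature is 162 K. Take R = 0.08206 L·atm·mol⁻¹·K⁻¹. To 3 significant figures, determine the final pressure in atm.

P₂ ≈ 1.16 atm

Isochoric, so P/T is constant: V₂ = V₁; P₂ = P₁·(T₂/T₁) = 1.162 atm.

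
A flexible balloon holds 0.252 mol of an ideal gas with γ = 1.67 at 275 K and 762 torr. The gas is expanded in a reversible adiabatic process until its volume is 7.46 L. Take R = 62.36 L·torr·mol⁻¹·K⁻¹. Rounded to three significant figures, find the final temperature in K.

T₂ ≈ 229 K

From PV = nRT: V₁ = nRT₁/P₁ = 5.671 L.
Adiabatic (γ = 1.67), T V^(γ−1) and P V^γ constant: T₂ = T₁·(V₁/V₂)^(γ−1) = 228.9 K; P₂ = P₁·(V₁/V₂)^γ = 482.1 torr.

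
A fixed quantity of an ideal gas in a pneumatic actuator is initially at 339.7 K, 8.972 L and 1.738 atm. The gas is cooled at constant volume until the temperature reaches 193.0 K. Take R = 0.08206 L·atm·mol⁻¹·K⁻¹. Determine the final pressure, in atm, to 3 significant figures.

V constant ⇒ P ∝ T: V₂ = V₁; P₂ = P₁·(T₂/T₁) = 0.9874 atm.

P₂ ≈ 0.987 atm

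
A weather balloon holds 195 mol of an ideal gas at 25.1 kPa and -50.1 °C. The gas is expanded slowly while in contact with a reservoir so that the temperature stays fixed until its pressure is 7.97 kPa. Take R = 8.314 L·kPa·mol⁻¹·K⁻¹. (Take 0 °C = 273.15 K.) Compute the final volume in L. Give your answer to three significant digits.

Convert: T₁ = 223.0 K.
From PV = nRT: V₁ = nRT₁/P₁ = 1.441e+04 L.
Isothermal, so P V is constant: T₂ = T₁; V₂ = V₁·(P₁/P₂) = 4.537e+04 L.

V₂ ≈ 4.54e+04 L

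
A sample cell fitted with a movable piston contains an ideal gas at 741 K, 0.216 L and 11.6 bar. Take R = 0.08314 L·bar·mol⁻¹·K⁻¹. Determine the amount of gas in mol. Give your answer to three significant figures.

PV = nRT ⇒ n = PV/(RT) = (11.6 × 0.216) / (0.08314 × 741)

n ≈ 0.0407 mol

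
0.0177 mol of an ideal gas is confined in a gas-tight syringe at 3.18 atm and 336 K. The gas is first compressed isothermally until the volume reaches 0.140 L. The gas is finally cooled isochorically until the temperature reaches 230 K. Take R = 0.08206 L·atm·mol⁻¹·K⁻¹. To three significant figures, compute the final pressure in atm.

From PV = nRT: V₁ = nRT₁/P₁ = 0.1535 L.
Isothermal, so P V is constant: T₂ = T₁; P₂ = P₁·(V₁/V₂) = 3.486 atm.
V constant ⇒ P ∝ T: V₃ = V₂; P₃ = P₂·(T₃/T₂) = 2.386 atm.

P₃ ≈ 2.39 atm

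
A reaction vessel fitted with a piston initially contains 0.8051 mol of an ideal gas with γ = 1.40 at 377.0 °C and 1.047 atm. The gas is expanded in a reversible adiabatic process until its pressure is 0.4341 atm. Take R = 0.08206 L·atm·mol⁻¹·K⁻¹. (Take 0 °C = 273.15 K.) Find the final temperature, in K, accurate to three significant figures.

T₂ ≈ 506 K

Convert: T₁ = 650.1 K.
From PV = nRT: V₁ = nRT₁/P₁ = 41.02 L.
Reversible adiabatic, γ = 1.40: T₂ = T₁·(P₂/P₁)^((γ−1)/γ) = 505.6 K; V₂ = V₁·(P₁/P₂)^(1/γ) = 76.94 L.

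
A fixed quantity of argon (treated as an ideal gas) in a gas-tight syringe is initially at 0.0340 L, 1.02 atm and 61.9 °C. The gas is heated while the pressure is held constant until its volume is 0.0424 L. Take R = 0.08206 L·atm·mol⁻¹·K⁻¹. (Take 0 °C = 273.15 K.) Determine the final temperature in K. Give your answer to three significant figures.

T₂ ≈ 418 K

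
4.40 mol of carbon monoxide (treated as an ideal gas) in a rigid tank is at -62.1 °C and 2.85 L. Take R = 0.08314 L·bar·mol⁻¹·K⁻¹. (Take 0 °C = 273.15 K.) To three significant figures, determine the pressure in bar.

P ≈ 27.1 bar

Convert: T = 211.05 K.
PV = nRT ⇒ P = nRT/V = (4.40 × 0.08314 × 211.05) / 2.85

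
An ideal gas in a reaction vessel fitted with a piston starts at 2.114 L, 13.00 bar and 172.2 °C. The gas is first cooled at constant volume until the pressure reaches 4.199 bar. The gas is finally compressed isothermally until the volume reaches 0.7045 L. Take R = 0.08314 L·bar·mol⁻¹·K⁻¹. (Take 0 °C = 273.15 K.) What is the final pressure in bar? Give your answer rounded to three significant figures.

Convert: T₁ = 445.3 K.
V constant ⇒ P ∝ T: V₂ = V₁; T₂ = T₁·(P₂/P₁) = 143.8 K.
Isothermal, so P V is constant: T₃ = T₂; P₃ = P₂·(V₂/V₃) = 12.60 bar.

P₃ ≈ 12.6 bar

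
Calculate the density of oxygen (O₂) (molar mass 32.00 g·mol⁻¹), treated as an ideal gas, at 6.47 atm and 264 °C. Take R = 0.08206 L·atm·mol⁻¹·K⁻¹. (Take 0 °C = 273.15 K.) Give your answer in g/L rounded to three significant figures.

ρ = PM/(RT) = (6.47 × 32.00) / (0.08206 × 537.1)

ρ ≈ 4.70 g/L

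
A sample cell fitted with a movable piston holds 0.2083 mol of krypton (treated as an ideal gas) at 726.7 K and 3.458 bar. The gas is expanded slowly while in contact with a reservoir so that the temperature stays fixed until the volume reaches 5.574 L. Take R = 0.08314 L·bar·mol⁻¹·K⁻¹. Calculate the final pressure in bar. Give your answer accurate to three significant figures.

P₂ ≈ 2.26 bar

From PV = nRT: V₁ = nRT₁/P₁ = 3.639 L.
T constant ⇒ Boyle's law P V = const: T₂ = T₁; P₂ = P₁·(V₁/V₂) = 2.258 bar.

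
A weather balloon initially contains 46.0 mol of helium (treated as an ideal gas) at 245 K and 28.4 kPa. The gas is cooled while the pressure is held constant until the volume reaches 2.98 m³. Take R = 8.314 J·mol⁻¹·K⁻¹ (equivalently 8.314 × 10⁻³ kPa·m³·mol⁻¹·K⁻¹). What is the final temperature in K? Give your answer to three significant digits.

From PV = nRT: V₁ = nRT₁/P₁ = 3.299 m³.
Isobaric, so V/T is constant: P₂ = P₁; T₂ = T₁·(V₂/V₁) = 221.3 K.

T₂ ≈ 221 K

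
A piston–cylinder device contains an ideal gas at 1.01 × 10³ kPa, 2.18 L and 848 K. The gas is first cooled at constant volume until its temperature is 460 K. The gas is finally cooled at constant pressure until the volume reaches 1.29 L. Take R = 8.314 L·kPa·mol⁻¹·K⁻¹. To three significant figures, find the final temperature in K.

T₃ ≈ 272 K

V constant ⇒ P ∝ T: V₂ = V₁; P₂ = P₁·(T₂/T₁) = 547.9 kPa.
P constant ⇒ V ∝ T: P₃ = P₂; T₃ = T₂·(V₃/V₂) = 272.2 K.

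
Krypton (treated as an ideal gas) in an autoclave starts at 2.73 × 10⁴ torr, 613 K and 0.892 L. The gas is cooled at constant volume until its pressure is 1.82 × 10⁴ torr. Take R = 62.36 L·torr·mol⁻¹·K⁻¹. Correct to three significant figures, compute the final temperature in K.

Isochoric, so P/T is constant: V₂ = V₁; T₂ = T₁·(P₂/P₁) = 408.7 K.

T₂ ≈ 409 K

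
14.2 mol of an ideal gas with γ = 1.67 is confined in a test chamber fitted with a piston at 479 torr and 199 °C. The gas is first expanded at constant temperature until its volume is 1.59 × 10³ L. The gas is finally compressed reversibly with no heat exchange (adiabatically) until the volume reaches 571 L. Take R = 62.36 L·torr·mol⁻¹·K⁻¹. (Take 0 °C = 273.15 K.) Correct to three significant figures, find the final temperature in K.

T₃ ≈ 938 K

Convert: T₁ = 472.1 K.
From PV = nRT: V₁ = nRT₁/P₁ = 872.8 L.
Isothermal, so P V is constant: T₂ = T₁; P₂ = P₁·(V₁/V₂) = 263.0 torr.
Reversible adiabatic, γ = 1.67: T₃ = T₂·(V₂/V₃)^(γ−1) = 937.7 K; P₃ = P₂·(V₂/V₃)^γ = 1454 torr.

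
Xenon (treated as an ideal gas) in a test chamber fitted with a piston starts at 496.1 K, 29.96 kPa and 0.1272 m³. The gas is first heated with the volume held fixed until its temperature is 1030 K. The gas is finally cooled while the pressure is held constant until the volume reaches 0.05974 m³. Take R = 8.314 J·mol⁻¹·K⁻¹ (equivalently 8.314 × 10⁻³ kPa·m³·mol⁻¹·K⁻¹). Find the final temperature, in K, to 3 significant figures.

V constant ⇒ P ∝ T: V₂ = V₁; P₂ = P₁·(T₂/T₁) = 62.20 kPa.
P constant ⇒ V ∝ T: P₃ = P₂; T₃ = T₂·(V₃/V₂) = 483.7 K.

T₃ ≈ 484 K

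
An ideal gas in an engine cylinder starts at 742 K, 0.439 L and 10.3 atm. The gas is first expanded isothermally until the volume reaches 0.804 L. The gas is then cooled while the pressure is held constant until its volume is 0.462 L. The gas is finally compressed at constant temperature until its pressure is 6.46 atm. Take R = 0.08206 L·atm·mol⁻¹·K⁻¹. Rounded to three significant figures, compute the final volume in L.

V₄ ≈ 0.402 L

Isothermal, so P V is constant: T₂ = T₁; P₂ = P₁·(V₁/V₂) = 5.624 atm.
P constant ⇒ V ∝ T: P₃ = P₂; T₃ = T₂·(V₃/V₂) = 426.4 K.
Isothermal, so P V is constant: T₄ = T₃; V₄ = V₃·(P₃/P₄) = 0.4022 L.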